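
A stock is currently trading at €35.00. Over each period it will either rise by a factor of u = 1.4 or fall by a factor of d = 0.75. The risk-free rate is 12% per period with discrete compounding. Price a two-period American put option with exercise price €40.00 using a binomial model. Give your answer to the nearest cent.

€5.92

Risk-neutral probability p = (1 + 0.12 − 0.75)/(1.4 − 0.75) = 0.3700/0.6500 = 0.5692
Terminal stock prices: S_uu = 68.6, S_ud = 36.75, S_dd = 19.69
Terminal payoffs (K − S): max(-28.6, 0) = 0, max(3.25, 0) = 3.25, max(20.31, 0) = 20.31
Node u (S = 49): continuation = 1/1.12·[0.5692·0.0000 + 0.4308·3.2500] = 1.2500; exercise value = 0.0000 ≤ continuation, so V_u = 1.2500
Node d (S = 26.25): continuation = 1/1.12·[0.5692·3.2500 + 0.4308·20.3125] = 9.4643; exercise value = 13.7500 > continuation, so V_d = 13.7500 (exercise)
Node 0 (S = 35): continuation = 1/1.12·[0.5692·1.2500 + 0.4308·13.7500] = 5.9238; exercise value = 5.0000 ≤ continuation, so V_0 = 5.9238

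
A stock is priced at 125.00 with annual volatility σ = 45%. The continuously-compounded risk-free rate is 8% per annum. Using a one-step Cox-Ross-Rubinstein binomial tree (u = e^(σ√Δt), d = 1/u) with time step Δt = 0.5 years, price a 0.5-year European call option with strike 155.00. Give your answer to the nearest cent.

CRR parameters: u = e^(σ√Δt) = e^(0.45·√0.5) = 1.3746, d = 1/u = 0.7275
Per-period rate: rΔt = 0.08·0.5 = 0.04, so R = e^0.04 = 1.0408
Risk-neutral probability p = (e^0.04 − 0.7275)/(1.3746 − 0.7275) = 0.3134/0.6472 = 0.4842
Terminal stock prices: S_u = 171.8, S_d = 90.93
Terminal payoffs (S − K): max(16.83, 0) = 16.83, max(-64.07, 0) = 0
Node 0 (S = 125): V_0 = e^(−0.04)·[0.4842·16.8311 + 0.5158·0.0000] = 7.8296

7.83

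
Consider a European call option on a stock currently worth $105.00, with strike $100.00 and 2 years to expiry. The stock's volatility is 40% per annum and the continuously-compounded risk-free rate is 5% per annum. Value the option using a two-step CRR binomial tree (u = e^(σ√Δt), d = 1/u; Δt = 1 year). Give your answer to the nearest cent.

CRR parameters: u = e^(σ√Δt) = e^(0.4·√1) = 1.4918, d = 1/u = 0.6703
Per-period rate: rΔt = 0.05·1 = 0.05, so R = e^0.05 = 1.0513
Risk-neutral probability p = (e^0.05 − 0.6703)/(1.4918 − 0.6703) = 0.3810/0.8215 = 0.4637
Terminal stock prices: S_uu = 233.7, S_ud = 105, S_dd = 47.18
Terminal payoffs (S − K): max(133.7, 0) = 133.7, max(5, 0) = 5, max(-52.82, 0) = 0
Node u (S = 156.6): V_u = e^(−0.05)·[0.4637·133.6818 + 0.5363·5.0000] = 61.5187
Node d (S = 70.38): V_d = e^(−0.05)·[0.4637·5.0000 + 0.5363·0.0000] = 2.2055
Node 0 (S = 105): V_0 = e^(−0.05)·[0.4637·61.5187 + 0.5363·2.2055] = 28.2614

$28.26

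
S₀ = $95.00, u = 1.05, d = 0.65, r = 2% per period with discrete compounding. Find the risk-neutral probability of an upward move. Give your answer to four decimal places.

Risk-neutral probability p = (1 + 0.02 − 0.65)/(1.05 − 0.65) = 0.3700/0.4000 = 0.9250

p = 0.9250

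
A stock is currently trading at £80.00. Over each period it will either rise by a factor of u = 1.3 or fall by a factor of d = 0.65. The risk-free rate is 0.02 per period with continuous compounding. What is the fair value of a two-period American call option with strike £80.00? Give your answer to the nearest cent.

Risk-neutral probability p = (e^0.02 − 0.65)/(1.3 − 0.65) = 0.3702/0.6500 = 0.5695
Terminal stock prices: S_uu = 135.2, S_ud = 67.6, S_dd = 33.8
Terminal payoffs (S − K): max(55.2, 0) = 55.2, max(-12.4, 0) = 0, max(-46.2, 0) = 0
Node u (S = 104): continuation = e^(−0.02)·[0.5695·55.2000 + 0.4305·0.0000] = 30.8161; exercise value = 24.0000 ≤ continuation, so V_u = 30.8161
Node d (S = 52): continuation = e^(−0.02)·[0.5695·0.0000 + 0.4305·0.0000] = 0.0000; exercise value = 0.0000 ≤ continuation, so V_d = 0.0000
Node 0 (S = 80): continuation = e^(−0.02)·[0.5695·30.8161 + 0.4305·0.0000] = 17.2035; exercise value = 0.0000 ≤ continuation, so V_0 = 17.2035

£17.20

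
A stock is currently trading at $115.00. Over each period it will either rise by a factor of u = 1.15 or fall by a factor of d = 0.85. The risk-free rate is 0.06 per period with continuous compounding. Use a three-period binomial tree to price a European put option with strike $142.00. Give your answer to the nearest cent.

$13.28

Risk-neutral probability p = (e^0.06 − 0.85)/(1.15 − 0.85) = 0.2118/0.3000 = 0.7061
Terminal stock prices: S_uuu = 174.9, S_uud = 129.3, S_udd = 95.55, S_ddd = 70.62
Terminal payoffs (K − S): max(-32.9, 0) = 0, max(12.73, 0) = 12.73, max(46.45, 0) = 46.45, max(71.38, 0) = 71.38
Node uu (S = 152.1): V_uu = e^(−0.06)·[0.7061·0.0000 + 0.2939·12.7256] = 3.5220
Node ud (S = 112.4): V_ud = e^(−0.06)·[0.7061·12.7256 + 0.2939·46.4494] = 21.3181
Node dd (S = 83.09): V_dd = e^(−0.06)·[0.7061·46.4494 + 0.2939·71.3756] = 50.6431
Node u (S = 132.2): V_u = e^(−0.06)·[0.7061·3.5220 + 0.2939·21.3181] = 8.2422
Node d (S = 97.75): V_d = e^(−0.06)·[0.7061·21.3181 + 0.2939·50.6431] = 28.1927
Node 0 (S = 115): V_0 = e^(−0.06)·[0.7061·8.2422 + 0.2939·28.1927] = 13.2838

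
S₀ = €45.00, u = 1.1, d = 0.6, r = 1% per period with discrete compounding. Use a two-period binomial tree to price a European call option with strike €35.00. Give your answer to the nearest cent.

Risk-neutral probability p = (1 + 0.01 − 0.6)/(1.1 − 0.6) = 0.4100/0.5000 = 0.8200
Terminal stock prices: S_uu = 54.45, S_ud = 29.7, S_dd = 16.2
Terminal payoffs (S − K): max(19.45, 0) = 19.45, max(-5.3, 0) = 0, max(-18.8, 0) = 0
Node u (S = 49.5): V_u = 1/1.01·[0.8200·19.4500 + 0.1800·0.0000] = 15.7911
Node d (S = 27): V_d = 1/1.01·[0.8200·0.0000 + 0.1800·0.0000] = 0.0000
Node 0 (S = 45): V_0 = 1/1.01·[0.8200·15.7911 + 0.1800·0.0000] = 12.8205

€12.82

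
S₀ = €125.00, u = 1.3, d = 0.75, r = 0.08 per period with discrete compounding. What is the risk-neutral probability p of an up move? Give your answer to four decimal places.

Risk-neutral probability p = (1 + 0.08 − 0.75)/(1.3 − 0.75) = 0.3300/0.5500 = 0.6000

p = 0.6000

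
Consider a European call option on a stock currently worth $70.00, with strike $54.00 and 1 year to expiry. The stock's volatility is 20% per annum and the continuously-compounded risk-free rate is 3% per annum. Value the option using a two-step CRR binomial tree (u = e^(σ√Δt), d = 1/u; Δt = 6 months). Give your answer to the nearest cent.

$17.88

CRR parameters: u = e^(σ√Δt) = e^(0.2·√0.5) = 1.1519, d = 1/u = 0.8681
Per-period rate: rΔt = 0.03·0.5 = 0.015, so R = e^0.015 = 1.0151
Risk-neutral probability p = (e^0.015 − 0.8681)/(1.1519 − 0.8681) = 0.1470/0.2838 = 0.5180
Terminal stock prices: S_uu = 92.88, S_ud = 70, S_dd = 52.75
Terminal payoffs (S − K): max(38.88, 0) = 38.88, max(16, 0) = 16, max(-1.245, 0) = 0
Node u (S = 80.63): V_u = e^(−0.015)·[0.5180·38.8828 + 0.4820·16.0000] = 27.4376
Node d (S = 60.77): V_d = e^(−0.015)·[0.5180·16.0000 + 0.4820·0.0000] = 8.1640
Node 0 (S = 70): V_0 = e^(−0.015)·[0.5180·27.4376 + 0.4820·8.1640] = 17.8768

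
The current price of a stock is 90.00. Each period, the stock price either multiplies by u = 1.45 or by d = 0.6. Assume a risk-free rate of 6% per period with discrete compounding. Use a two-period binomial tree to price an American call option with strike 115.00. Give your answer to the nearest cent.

19.35

Risk-neutral probability p = (1 + 0.06 − 0.6)/(1.45 − 0.6) = 0.4600/0.8500 = 0.5412
Terminal stock prices: S_uu = 189.2, S_ud = 78.3, S_dd = 32.4
Terminal payoffs (S − K): max(74.22, 0) = 74.22, max(-36.7, 0) = 0, max(-82.6, 0) = 0
Node u (S = 130.5): continuation = 1/1.06·[0.5412·74.2250 + 0.4588·0.0000] = 37.8951; exercise value = 15.5000 ≤ continuation, so V_u = 37.8951
Node d (S = 54): continuation = 1/1.06·[0.5412·0.0000 + 0.4588·0.0000] = 0.0000; exercise value = 0.0000 ≤ continuation, so V_d = 0.0000
Node 0 (S = 90): continuation = 1/1.06·[0.5412·37.8951 + 0.4588·0.0000] = 19.3471; exercise value = 0.0000 ≤ continuation, so V_0 = 19.3471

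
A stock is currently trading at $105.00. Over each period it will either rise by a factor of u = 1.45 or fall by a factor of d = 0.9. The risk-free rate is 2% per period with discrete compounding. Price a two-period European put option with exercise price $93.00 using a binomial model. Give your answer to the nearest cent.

Risk-neutral probability p = (1 + 0.02 − 0.9)/(1.45 − 0.9) = 0.1200/0.5500 = 0.2182
Terminal stock prices: S_uu = 220.8, S_ud = 137, S_dd = 85.05
Terminal payoffs (K − S): max(-127.8, 0) = 0, max(-44.03, 0) = 0, max(7.95, 0) = 7.95
Node u (S = 152.2): V_u = 1/1.02·[0.2182·0.0000 + 0.7818·0.0000] = 0.0000
Node d (S = 94.5): V_d = 1/1.02·[0.2182·0.0000 + 0.7818·7.9500] = 6.0936
Node 0 (S = 105): V_0 = 1/1.02·[0.2182·0.0000 + 0.7818·6.0936] = 4.6707

$4.67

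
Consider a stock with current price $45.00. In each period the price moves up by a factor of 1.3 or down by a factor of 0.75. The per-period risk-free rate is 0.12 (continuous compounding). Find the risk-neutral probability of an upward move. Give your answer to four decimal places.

p = 0.6864

Risk-neutral probability p = (e^0.12 − 0.75)/(1.3 − 0.75) = 0.3775/0.5500 = 0.6864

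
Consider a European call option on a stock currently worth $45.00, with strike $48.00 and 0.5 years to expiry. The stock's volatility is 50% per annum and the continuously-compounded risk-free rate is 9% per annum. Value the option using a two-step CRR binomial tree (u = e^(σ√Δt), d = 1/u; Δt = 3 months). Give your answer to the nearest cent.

$5.84

CRR parameters: u = e^(σ√Δt) = e^(0.5·√0.25) = 1.2840, d = 1/u = 0.7788
Per-period rate: rΔt = 0.09·0.25 = 0.0225, so R = e^0.0225 = 1.0228
Risk-neutral probability p = (e^0.0225 − 0.7788)/(1.2840 − 0.7788) = 0.2440/0.5052 = 0.4829
Terminal stock prices: S_uu = 74.19, S_ud = 45, S_dd = 27.29
Terminal payoffs (S − K): max(26.19, 0) = 26.19, max(-3, 0) = 0, max(-20.71, 0) = 0
Node u (S = 57.78): V_u = e^(−0.0225)·[0.4829·26.1925 + 0.5171·0.0000] = 12.3660
Node d (S = 35.05): V_d = e^(−0.0225)·[0.4829·0.0000 + 0.5171·0.0000] = 0.0000
Node 0 (S = 45): V_0 = e^(−0.0225)·[0.4829·12.3660 + 0.5171·0.0000] = 5.8382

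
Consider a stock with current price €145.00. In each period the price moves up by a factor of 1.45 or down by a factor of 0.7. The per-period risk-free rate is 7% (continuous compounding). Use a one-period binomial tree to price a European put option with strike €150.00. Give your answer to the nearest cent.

Risk-neutral probability p = (e^0.07 − 0.7)/(1.45 − 0.7) = 0.3725/0.7500 = 0.4967
Terminal stock prices: S_u = 210.2, S_d = 101.5
Terminal payoffs (K − S): max(-60.25, 0) = 0, max(48.5, 0) = 48.5
Node 0 (S = 145): V_0 = e^(−0.07)·[0.4967·0.0000 + 0.5033·48.5000] = 22.7608

€22.76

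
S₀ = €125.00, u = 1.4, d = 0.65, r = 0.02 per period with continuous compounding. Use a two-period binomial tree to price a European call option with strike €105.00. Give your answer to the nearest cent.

€36.98

Risk-neutral probability p = (e^0.02 − 0.65)/(1.4 − 0.65) = 0.3702/0.7500 = 0.4936
Terminal stock prices: S_uu = 245, S_ud = 113.8, S_dd = 52.81
Terminal payoffs (S − K): max(140, 0) = 140, max(8.75, 0) = 8.75, max(-52.19, 0) = 0
Node u (S = 175): V_u = e^(−0.02)·[0.4936·140.0000 + 0.5064·8.7500] = 72.0791
Node d (S = 81.25): V_d = e^(−0.02)·[0.4936·8.7500 + 0.5064·0.0000] = 4.2335
Node 0 (S = 125): V_0 = e^(−0.02)·[0.4936·72.0791 + 0.5064·4.2335] = 36.9753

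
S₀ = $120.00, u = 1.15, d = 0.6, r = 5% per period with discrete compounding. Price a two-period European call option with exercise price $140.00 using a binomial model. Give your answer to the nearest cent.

$11.35

Risk-neutral probability p = (1 + 0.05 − 0.6)/(1.15 − 0.6) = 0.4500/0.5500 = 0.8182
Terminal stock prices: S_uu = 158.7, S_ud = 82.8, S_dd = 43.2
Terminal payoffs (S − K): max(18.7, 0) = 18.7, max(-57.2, 0) = 0, max(-96.8, 0) = 0
Node u (S = 138): V_u = 1/1.05·[0.8182·18.7000 + 0.1818·0.0000] = 14.5714
Node d (S = 72): V_d = 1/1.05·[0.8182·0.0000 + 0.1818·0.0000] = 0.0000
Node 0 (S = 120): V_0 = 1/1.05·[0.8182·14.5714 + 0.1818·0.0000] = 11.3544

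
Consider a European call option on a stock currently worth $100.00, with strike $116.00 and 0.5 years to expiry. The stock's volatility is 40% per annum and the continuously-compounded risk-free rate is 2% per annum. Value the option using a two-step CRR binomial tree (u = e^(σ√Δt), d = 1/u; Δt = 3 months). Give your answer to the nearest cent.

$7.03

CRR parameters: u = e^(σ√Δt) = e^(0.4·√0.25) = 1.2214, d = 1/u = 0.8187
Per-period rate: rΔt = 0.02·0.25 = 0.005, so R = e^0.005 = 1.0050
Risk-neutral probability p = (e^0.005 − 0.8187)/(1.2214 − 0.8187) = 0.1863/0.4027 = 0.4626
Terminal stock prices: S_uu = 149.2, S_ud = 100, S_dd = 67.03
Terminal payoffs (S − K): max(33.18, 0) = 33.18, max(-16, 0) = 0, max(-48.97, 0) = 0
Node u (S = 122.1): V_u = e^(−0.005)·[0.4626·33.1825 + 0.5374·0.0000] = 15.2741
Node d (S = 81.87): V_d = e^(−0.005)·[0.4626·0.0000 + 0.5374·0.0000] = 0.0000
Node 0 (S = 100): V_0 = e^(−0.005)·[0.4626·15.2741 + 0.5374·0.0000] = 7.0308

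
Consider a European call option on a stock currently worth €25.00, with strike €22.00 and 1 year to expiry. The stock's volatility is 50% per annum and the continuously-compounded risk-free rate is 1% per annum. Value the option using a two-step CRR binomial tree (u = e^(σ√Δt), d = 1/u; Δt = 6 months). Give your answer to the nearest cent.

€6.45

CRR parameters: u = e^(σ√Δt) = e^(0.5·√0.5) = 1.4241, d = 1/u = 0.7022
Per-period rate: rΔt = 0.01·0.5 = 0.005, so R = e^0.005 = 1.0050
Risk-neutral probability p = (e^0.005 − 0.7022)/(1.4241 − 0.7022) = 0.3028/0.7219 = 0.4195
Terminal stock prices: S_uu = 50.7, S_ud = 25, S_dd = 12.33
Terminal payoffs (S − K): max(28.7, 0) = 28.7, max(3, 0) = 3, max(-9.673, 0) = 0
Node u (S = 35.6): V_u = e^(−0.005)·[0.4195·28.7029 + 0.5805·3.0000] = 13.7127
Node d (S = 17.55): V_d = e^(−0.005)·[0.4195·3.0000 + 0.5805·0.0000] = 1.2521
Node 0 (S = 25): V_0 = e^(−0.005)·[0.4195·13.7127 + 0.5805·1.2521] = 6.4466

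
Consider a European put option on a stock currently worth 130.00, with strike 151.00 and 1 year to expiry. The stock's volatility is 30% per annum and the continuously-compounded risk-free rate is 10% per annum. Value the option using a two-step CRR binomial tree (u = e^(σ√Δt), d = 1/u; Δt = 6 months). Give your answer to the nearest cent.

CRR parameters: u = e^(σ√Δt) = e^(0.3·√0.5) = 1.2363, d = 1/u = 0.8089
Per-period rate: rΔt = 0.1·0.5 = 0.05, so R = e^0.05 = 1.0513
Risk-neutral probability p = (e^0.05 − 0.8089)/(1.2363 − 0.8089) = 0.2424/0.4275 = 0.5671
Terminal stock prices: S_uu = 198.7, S_ud = 130, S_dd = 85.05
Terminal payoffs (K − S): max(-47.7, 0) = 0, max(21, 0) = 21, max(65.95, 0) = 65.95
Node u (S = 160.7): V_u = e^(−0.05)·[0.5671·0.0000 + 0.4329·21.0000] = 8.6473
Node d (S = 105.2): V_d = e^(−0.05)·[0.5671·21.0000 + 0.4329·65.9474] = 38.4841
Node 0 (S = 130): V_0 = e^(−0.05)·[0.5671·8.6473 + 0.4329·38.4841] = 20.5117

20.51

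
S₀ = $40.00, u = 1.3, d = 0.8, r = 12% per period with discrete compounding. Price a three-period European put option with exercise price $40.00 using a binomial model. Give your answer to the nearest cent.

$1.84

Risk-neutral probability p = (1 + 0.12 − 0.8)/(1.3 − 0.8) = 0.3200/0.5000 = 0.6400
Terminal stock prices: S_uuu = 87.88, S_uud = 54.08, S_udd = 33.28, S_ddd = 20.48
Terminal payoffs (K − S): max(-47.88, 0) = 0, max(-14.08, 0) = 0, max(6.72, 0) = 6.72, max(19.52, 0) = 19.52
Node uu (S = 67.6): V_uu = 1/1.12·[0.6400·0.0000 + 0.3600·0.0000] = 0.0000
Node ud (S = 41.6): V_ud = 1/1.12·[0.6400·0.0000 + 0.3600·6.7200] = 2.1600
Node dd (S = 25.6): V_dd = 1/1.12·[0.6400·6.7200 + 0.3600·19.5200] = 10.1143
Node u (S = 52): V_u = 1/1.12·[0.6400·0.0000 + 0.3600·2.1600] = 0.6943
Node d (S = 32): V_d = 1/1.12·[0.6400·2.1600 + 0.3600·10.1143] = 4.4853
Node 0 (S = 40): V_0 = 1/1.12·[0.6400·0.6943 + 0.3600·4.4853] = 1.8384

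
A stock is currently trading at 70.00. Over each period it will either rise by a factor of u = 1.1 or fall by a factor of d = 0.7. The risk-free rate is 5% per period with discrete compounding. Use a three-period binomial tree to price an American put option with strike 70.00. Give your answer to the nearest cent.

4.98

Risk-neutral probability p = (1 + 0.05 − 0.7)/(1.1 − 0.7) = 0.3500/0.4000 = 0.8750
Terminal stock prices: S_uuu = 93.17, S_uud = 59.29, S_udd = 37.73, S_ddd = 24.01
Terminal payoffs (K − S): max(-23.17, 0) = 0, max(10.71, 0) = 10.71, max(32.27, 0) = 32.27, max(45.99, 0) = 45.99
Node uu (S = 84.7): continuation = 1/1.05·[0.8750·0.0000 + 0.1250·10.7100] = 1.2750; exercise value = 0.0000 ≤ continuation, so V_uu = 1.2750
Node ud (S = 53.9): continuation = 1/1.05·[0.8750·10.7100 + 0.1250·32.2700] = 12.7667; exercise value = 16.1000 > continuation, so V_ud = 16.1000 (exercise)
Node dd (S = 34.3): continuation = 1/1.05·[0.8750·32.2700 + 0.1250·45.9900] = 32.3667; exercise value = 35.7000 > continuation, so V_dd = 35.7000 (exercise)
Node u (S = 77): continuation = 1/1.05·[0.8750·1.2750 + 0.1250·16.1000] = 2.9792; exercise value = 0.0000 ≤ continuation, so V_u = 2.9792
Node d (S = 49): continuation = 1/1.05·[0.8750·16.1000 + 0.1250·35.7000] = 17.6667; exercise value = 21.0000 > continuation, so V_d = 21.0000 (exercise)
Node 0 (S = 70): continuation = 1/1.05·[0.8750·2.9792 + 0.1250·21.0000] = 4.9826; exercise value = 0.0000 ≤ continuation, so V_0 = 4.9826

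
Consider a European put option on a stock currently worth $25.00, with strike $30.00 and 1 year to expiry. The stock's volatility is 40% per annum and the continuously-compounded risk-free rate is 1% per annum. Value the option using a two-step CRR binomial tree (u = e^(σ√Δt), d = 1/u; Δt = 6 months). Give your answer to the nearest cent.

$7.37

CRR parameters: u = e^(σ√Δt) = e^(0.4·√0.5) = 1.3269, d = 1/u = 0.7536
Per-period rate: rΔt = 0.01·0.5 = 0.005, so R = e^0.005 = 1.0050
Risk-neutral probability p = (e^0.005 − 0.7536)/(1.3269 − 0.7536) = 0.2514/0.5733 = 0.4385
Terminal stock prices: S_uu = 44.02, S_ud = 25, S_dd = 14.2
Terminal payoffs (K − S): max(-14.02, 0) = 0, max(5, 0) = 5, max(15.8, 0) = 15.8
Node u (S = 33.17): V_u = e^(−0.005)·[0.4385·0.0000 + 0.5615·5.0000] = 2.7935
Node d (S = 18.84): V_d = e^(−0.005)·[0.4385·5.0000 + 0.5615·15.8007] = 11.0094
Node 0 (S = 25): V_0 = e^(−0.005)·[0.4385·2.7935 + 0.5615·11.0094] = 7.3698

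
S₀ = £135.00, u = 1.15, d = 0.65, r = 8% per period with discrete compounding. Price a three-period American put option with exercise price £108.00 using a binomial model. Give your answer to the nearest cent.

£3.36

Risk-neutral probability p = (1 + 0.08 − 0.65)/(1.15 − 0.65) = 0.4300/0.5000 = 0.8600
Terminal stock prices: S_uuu = 205.3, S_uud = 116, S_udd = 65.59, S_ddd = 37.07
Terminal payoffs (K − S): max(-97.32, 0) = 0, max(-8.049, 0) = 0, max(42.41, 0) = 42.41, max(70.93, 0) = 70.93
Node uu (S = 178.5): continuation = 1/1.08·[0.8600·0.0000 + 0.1400·0.0000] = 0.0000; exercise value = 0.0000 ≤ continuation, so V_uu = 0.0000
Node ud (S = 100.9): continuation = 1/1.08·[0.8600·0.0000 + 0.1400·42.4069] = 5.4972; exercise value = 7.0875 > continuation, so V_ud = 7.0875 (exercise)
Node dd (S = 57.04): continuation = 1/1.08·[0.8600·42.4069 + 0.1400·70.9256] = 42.9625; exercise value = 50.9625 > continuation, so V_dd = 50.9625 (exercise)
Node u (S = 155.2): continuation = 1/1.08·[0.8600·0.0000 + 0.1400·7.0875] = 0.9187; exercise value = 0.0000 ≤ continuation, so V_u = 0.9187
Node d (S = 87.75): continuation = 1/1.08·[0.8600·7.0875 + 0.1400·50.9625] = 12.2500; exercise value = 20.2500 > continuation, so V_d = 20.2500 (exercise)
Node 0 (S = 135): continuation = 1/1.08·[0.8600·0.9187 + 0.1400·20.2500] = 3.3566; exercise value = 0.0000 ≤ continuation, so V_0 = 3.3566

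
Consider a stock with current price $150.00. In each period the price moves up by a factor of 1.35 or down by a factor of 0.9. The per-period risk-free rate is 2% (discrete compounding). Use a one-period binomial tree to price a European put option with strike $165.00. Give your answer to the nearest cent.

$21.57

Risk-neutral probability p = (1 + 0.02 − 0.9)/(1.35 − 0.9) = 0.1200/0.4500 = 0.2667
Terminal stock prices: S_u = 202.5, S_d = 135
Terminal payoffs (K − S): max(-37.5, 0) = 0, max(30, 0) = 30
Node 0 (S = 150): V_0 = 1/1.02·[0.2667·0.0000 + 0.7333·30.0000] = 21.5686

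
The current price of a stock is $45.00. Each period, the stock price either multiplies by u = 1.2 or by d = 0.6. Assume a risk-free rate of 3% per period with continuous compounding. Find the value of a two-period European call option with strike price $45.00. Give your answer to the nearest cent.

$9.60

Risk-neutral probability p = (e^0.03 − 0.6)/(1.2 − 0.6) = 0.4305/0.6000 = 0.7174
Terminal stock prices: S_uu = 64.8, S_ud = 32.4, S_dd = 16.2
Terminal payoffs (S − K): max(19.8, 0) = 19.8, max(-12.6, 0) = 0, max(-28.8, 0) = 0
Node u (S = 54): V_u = e^(−0.03)·[0.7174·19.8000 + 0.2826·0.0000] = 13.7852
Node d (S = 27): V_d = e^(−0.03)·[0.7174·0.0000 + 0.2826·0.0000] = 0.0000
Node 0 (S = 45): V_0 = e^(−0.03)·[0.7174·13.7852 + 0.2826·0.0000] = 9.5975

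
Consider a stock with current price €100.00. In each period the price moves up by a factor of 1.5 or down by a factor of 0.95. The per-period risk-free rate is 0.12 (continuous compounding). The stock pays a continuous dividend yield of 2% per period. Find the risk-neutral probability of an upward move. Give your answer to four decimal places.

Per-period risk-free factor R = e^0.12 = 1.1275; dividend-adjusted growth = e^(0.12−0.02) = 1.1052.
Risk-neutral probability p = (1.1052 − 0.95)/(1.5 − 0.95) = 0.1552/0.5500 = 0.2821

p = 0.2821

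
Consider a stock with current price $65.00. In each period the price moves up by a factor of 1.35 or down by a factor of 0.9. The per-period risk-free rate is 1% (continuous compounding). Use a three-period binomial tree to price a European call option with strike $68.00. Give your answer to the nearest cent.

$7.63

Risk-neutral probability p = (e^0.01 − 0.9)/(1.35 − 0.9) = 0.1101/0.4500 = 0.2446
Terminal stock prices: S_uuu = 159.9, S_uud = 106.6, S_udd = 71.08, S_ddd = 47.39
Terminal payoffs (S − K): max(91.92, 0) = 91.92, max(38.62, 0) = 38.62, max(3.078, 0) = 3.078, max(-20.61, 0) = 0
Node uu (S = 118.5): V_uu = e^(−0.01)·[0.2446·91.9244 + 0.7554·38.6163] = 51.1391
Node ud (S = 78.98): V_ud = e^(−0.01)·[0.2446·38.6163 + 0.7554·3.0775] = 11.6516
Node dd (S = 52.65): V_dd = e^(−0.01)·[0.2446·3.0775 + 0.7554·0.0000] = 0.7451
Node u (S = 87.75): V_u = e^(−0.01)·[0.2446·51.1391 + 0.7554·11.6516] = 21.0965
Node d (S = 58.5): V_d = e^(−0.01)·[0.2446·11.6516 + 0.7554·0.7451] = 3.3784
Node 0 (S = 65): V_0 = e^(−0.01)·[0.2446·21.0965 + 0.7554·3.3784] = 7.6348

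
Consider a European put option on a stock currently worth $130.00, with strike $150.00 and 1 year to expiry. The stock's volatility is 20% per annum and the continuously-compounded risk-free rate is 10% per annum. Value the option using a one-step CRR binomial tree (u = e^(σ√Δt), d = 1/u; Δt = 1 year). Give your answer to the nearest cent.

CRR parameters: u = e^(σ√Δt) = e^(0.2·√1) = 1.2214, d = 1/u = 0.8187
Per-period rate: rΔt = 0.1·1 = 0.1, so R = e^0.1 = 1.1052
Risk-neutral probability p = (e^0.1 − 0.8187)/(1.2214 − 0.8187) = 0.2864/0.4027 = 0.7113
Terminal stock prices: S_u = 158.8, S_d = 106.4
Terminal payoffs (K − S): max(-8.782, 0) = 0, max(43.57, 0) = 43.57
Node 0 (S = 130): V_0 = e^(−0.1)·[0.7113·0.0000 + 0.2887·43.5650] = 11.3784

$11.38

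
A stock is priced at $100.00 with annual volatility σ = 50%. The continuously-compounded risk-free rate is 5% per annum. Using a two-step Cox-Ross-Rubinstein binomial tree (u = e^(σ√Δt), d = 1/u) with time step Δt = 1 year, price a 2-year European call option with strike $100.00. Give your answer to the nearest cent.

$28.31

CRR parameters: u = e^(σ√Δt) = e^(0.5·√1) = 1.6487, d = 1/u = 0.6065
Per-period rate: rΔt = 0.05·1 = 0.05, so R = e^0.05 = 1.0513
Risk-neutral probability p = (e^0.05 − 0.6065)/(1.6487 − 0.6065) = 0.4447/1.0422 = 0.4267
Terminal stock prices: S_uu = 271.8, S_ud = 100, S_dd = 36.79
Terminal payoffs (S − K): max(171.8, 0) = 171.8, max(0, 0) = 0, max(-63.21, 0) = 0
Node u (S = 164.9): V_u = e^(−0.05)·[0.4267·171.8282 + 0.5733·0.0000] = 69.7492
Node d (S = 60.65): V_d = e^(−0.05)·[0.4267·0.0000 + 0.5733·0.0000] = 0.0000
Node 0 (S = 100): V_0 = e^(−0.05)·[0.4267·69.7492 + 0.5733·0.0000] = 28.3129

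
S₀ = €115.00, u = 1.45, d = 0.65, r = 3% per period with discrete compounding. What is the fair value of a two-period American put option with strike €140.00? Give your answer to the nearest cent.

€40.69

Risk-neutral probability p = (1 + 0.03 − 0.65)/(1.45 − 0.65) = 0.3800/0.8000 = 0.4750
Terminal stock prices: S_uu = 241.8, S_ud = 108.4, S_dd = 48.59
Terminal payoffs (K − S): max(-101.8, 0) = 0, max(31.61, 0) = 31.61, max(91.41, 0) = 91.41
Node u (S = 166.8): continuation = 1/1.03·[0.4750·0.0000 + 0.5250·31.6125] = 16.1132; exercise value = 0.0000 ≤ continuation, so V_u = 16.1132
Node d (S = 74.75): continuation = 1/1.03·[0.4750·31.6125 + 0.5250·91.4125] = 61.1723; exercise value = 65.2500 > continuation, so V_d = 65.2500 (exercise)
Node 0 (S = 115): continuation = 1/1.03·[0.4750·16.1132 + 0.5250·65.2500] = 40.6893; exercise value = 25.0000 ≤ continuation, so V_0 = 40.6893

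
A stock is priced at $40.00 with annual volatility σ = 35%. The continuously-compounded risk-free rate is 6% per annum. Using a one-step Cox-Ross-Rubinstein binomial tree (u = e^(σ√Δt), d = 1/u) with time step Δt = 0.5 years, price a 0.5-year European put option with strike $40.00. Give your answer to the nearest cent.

$4.26

CRR parameters: u = e^(σ√Δt) = e^(0.35·√0.5) = 1.2808, d = 1/u = 0.7808
Per-period rate: rΔt = 0.06·0.5 = 0.03, so R = e^0.03 = 1.0305
Risk-neutral probability p = (e^0.03 − 0.7808)/(1.2808 − 0.7808) = 0.2497/0.5000 = 0.4993
Terminal stock prices: S_u = 51.23, S_d = 31.23
Terminal payoffs (K − S): max(-11.23, 0) = 0, max(8.77, 0) = 8.77
Node 0 (S = 40): V_0 = e^(−0.03)·[0.4993·0.0000 + 0.5007·8.7696] = 4.2608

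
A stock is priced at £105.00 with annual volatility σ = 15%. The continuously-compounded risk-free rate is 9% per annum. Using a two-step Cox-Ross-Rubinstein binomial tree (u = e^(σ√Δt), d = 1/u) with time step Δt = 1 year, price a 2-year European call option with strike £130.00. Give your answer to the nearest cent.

CRR parameters: u = e^(σ√Δt) = e^(0.15·√1) = 1.1618, d = 1/u = 0.8607
Per-period rate: rΔt = 0.09·1 = 0.09, so R = e^0.09 = 1.0942
Risk-neutral probability p = (e^0.09 − 0.8607)/(1.1618 − 0.8607) = 0.2335/0.3011 = 0.7753
Terminal stock prices: S_uu = 141.7, S_ud = 105, S_dd = 77.79
Terminal payoffs (S − K): max(11.74, 0) = 11.74, max(-25, 0) = 0, max(-52.21, 0) = 0
Node u (S = 122): V_u = e^(−0.09)·[0.7753·11.7352 + 0.2247·0.0000] = 8.3153
Node d (S = 90.37): V_d = e^(−0.09)·[0.7753·0.0000 + 0.2247·0.0000] = 0.0000
Node 0 (S = 105): V_0 = e^(−0.09)·[0.7753·8.3153 + 0.2247·0.0000] = 5.8921

£5.89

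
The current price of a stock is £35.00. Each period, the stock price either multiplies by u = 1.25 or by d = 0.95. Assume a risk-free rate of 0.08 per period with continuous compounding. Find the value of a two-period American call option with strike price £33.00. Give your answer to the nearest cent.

Risk-neutral probability p = (e^0.08 − 0.95)/(1.25 − 0.95) = 0.1333/0.3000 = 0.4443
Terminal stock prices: S_uu = 54.69, S_ud = 41.56, S_dd = 31.59
Terminal payoffs (S − K): max(21.69, 0) = 21.69, max(8.562, 0) = 8.562, max(-1.413, 0) = 0
Node u (S = 43.75): continuation = e^(−0.08)·[0.4443·21.6875 + 0.5557·8.5625] = 13.2872; exercise value = 10.7500 ≤ continuation, so V_u = 13.2872
Node d (S = 33.25): continuation = e^(−0.08)·[0.4443·8.5625 + 0.5557·0.0000] = 3.5118; exercise value = 0.2500 ≤ continuation, so V_d = 3.5118
Node 0 (S = 35): continuation = e^(−0.08)·[0.4443·13.2872 + 0.5557·3.5118] = 7.2510; exercise value = 2.0000 ≤ continuation, so V_0 = 7.2510

£7.25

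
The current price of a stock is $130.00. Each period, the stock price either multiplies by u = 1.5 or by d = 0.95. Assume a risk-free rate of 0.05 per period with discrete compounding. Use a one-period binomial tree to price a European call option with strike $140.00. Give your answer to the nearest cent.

Risk-neutral probability p = (1 + 0.05 − 0.95)/(1.5 − 0.95) = 0.1000/0.5500 = 0.1818
Terminal stock prices: S_u = 195, S_d = 123.5
Terminal payoffs (S − K): max(55, 0) = 55, max(-16.5, 0) = 0
Node 0 (S = 130): V_0 = 1/1.05·[0.1818·55.0000 + 0.8182·0.0000] = 9.5238

$9.52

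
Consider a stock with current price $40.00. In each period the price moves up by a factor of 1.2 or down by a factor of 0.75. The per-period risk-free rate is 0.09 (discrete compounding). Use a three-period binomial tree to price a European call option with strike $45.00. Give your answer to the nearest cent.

Risk-neutral probability p = (1 + 0.09 − 0.75)/(1.2 − 0.75) = 0.3400/0.4500 = 0.7556
Terminal stock prices: S_uuu = 69.12, S_uud = 43.2, S_udd = 27, S_ddd = 16.88
Terminal payoffs (S − K): max(24.12, 0) = 24.12, max(-1.8, 0) = 0, max(-18, 0) = 0, max(-28.12, 0) = 0
Node uu (S = 57.6): V_uu = 1/1.09·[0.7556·24.1200 + 0.2444·0.0000] = 16.7193
Node ud (S = 36): V_ud = 1/1.09·[0.7556·0.0000 + 0.2444·0.0000] = 0.0000
Node dd (S = 22.5): V_dd = 1/1.09·[0.7556·0.0000 + 0.2444·0.0000] = 0.0000
Node u (S = 48): V_u = 1/1.09·[0.7556·16.7193 + 0.2444·0.0000] = 11.5893
Node d (S = 30): V_d = 1/1.09·[0.7556·0.0000 + 0.2444·0.0000] = 0.0000
Node 0 (S = 40): V_0 = 1/1.09·[0.7556·11.5893 + 0.2444·0.0000] = 8.0334

$8.03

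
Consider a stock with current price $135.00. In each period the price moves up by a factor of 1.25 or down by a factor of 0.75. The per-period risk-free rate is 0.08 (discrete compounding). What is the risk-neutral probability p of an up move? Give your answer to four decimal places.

Risk-neutral probability p = (1 + 0.08 − 0.75)/(1.25 − 0.75) = 0.3300/0.5000 = 0.6600

p = 0.6600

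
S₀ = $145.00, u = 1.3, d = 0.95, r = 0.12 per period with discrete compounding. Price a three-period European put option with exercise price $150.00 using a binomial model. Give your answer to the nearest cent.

$2.49

Risk-neutral probability p = (1 + 0.12 − 0.95)/(1.3 − 0.95) = 0.1700/0.3500 = 0.4857
Terminal stock prices: S_uuu = 318.6, S_uud = 232.8, S_udd = 170.1, S_ddd = 124.3
Terminal payoffs (K − S): max(-168.6, 0) = 0, max(-82.8, 0) = 0, max(-20.12, 0) = 0, max(25.68, 0) = 25.68
Node uu (S = 245.1): V_uu = 1/1.12·[0.4857·0.0000 + 0.5143·0.0000] = 0.0000
Node ud (S = 179.1): V_ud = 1/1.12·[0.4857·0.0000 + 0.5143·0.0000] = 0.0000
Node dd (S = 130.9): V_dd = 1/1.12·[0.4857·0.0000 + 0.5143·25.6806] = 11.7921
Node u (S = 188.5): V_u = 1/1.12·[0.4857·0.0000 + 0.5143·0.0000] = 0.0000
Node d (S = 137.8): V_d = 1/1.12·[0.4857·0.0000 + 0.5143·11.7921] = 5.4148
Node 0 (S = 145): V_0 = 1/1.12·[0.4857·0.0000 + 0.5143·5.4148] = 2.4864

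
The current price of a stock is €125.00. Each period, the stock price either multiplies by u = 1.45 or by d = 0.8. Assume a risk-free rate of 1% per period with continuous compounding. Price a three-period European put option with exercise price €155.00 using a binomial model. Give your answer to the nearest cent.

Risk-neutral probability p = (e^0.01 − 0.8)/(1.45 − 0.8) = 0.2101/0.6500 = 0.3232
Terminal stock prices: S_uuu = 381.1, S_uud = 210.2, S_udd = 116, S_ddd = 64
Terminal payoffs (K − S): max(-226.1, 0) = 0, max(-55.25, 0) = 0, max(39, 0) = 39, max(91, 0) = 91
Node uu (S = 262.8): V_uu = e^(−0.01)·[0.3232·0.0000 + 0.6768·0.0000] = 0.0000
Node ud (S = 145): V_ud = e^(−0.01)·[0.3232·0.0000 + 0.6768·39.0000] = 26.1343
Node dd (S = 80): V_dd = e^(−0.01)·[0.3232·39.0000 + 0.6768·91.0000] = 73.4577
Node u (S = 181.2): V_u = e^(−0.01)·[0.3232·0.0000 + 0.6768·26.1343] = 17.5129
Node d (S = 100): V_d = e^(−0.01)·[0.3232·26.1343 + 0.6768·73.4577] = 57.5862
Node 0 (S = 125): V_0 = e^(−0.01)·[0.3232·17.5129 + 0.6768·57.5862] = 44.1922

€44.19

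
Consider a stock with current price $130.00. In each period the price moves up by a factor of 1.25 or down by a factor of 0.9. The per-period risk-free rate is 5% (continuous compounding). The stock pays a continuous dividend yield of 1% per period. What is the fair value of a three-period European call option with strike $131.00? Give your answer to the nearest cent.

Per-period risk-free factor R = e^0.05 = 1.0513; dividend-adjusted growth = e^(0.05−0.01) = 1.0408.
Risk-neutral probability p = (1.0408 − 0.9)/(1.25 − 0.9) = 0.1408/0.3500 = 0.4023
Terminal stock prices: S_uuu = 253.9, S_uud = 182.8, S_udd = 131.6, S_ddd = 94.77
Terminal payoffs (S − K): max(122.9, 0) = 122.9, max(51.81, 0) = 51.81, max(0.625, 0) = 0.625, max(-36.23, 0) = 0
Node uu (S = 203.1): V_uu = e^(−0.05)·[0.4023·122.9062 + 0.5977·51.8125] = 76.4928
Node ud (S = 146.2): V_ud = e^(−0.05)·[0.4023·51.8125 + 0.5977·0.6250] = 20.1837
Node dd (S = 105.3): V_dd = e^(−0.05)·[0.4023·0.6250 + 0.5977·0.0000] = 0.2392
Node u (S = 162.5): V_u = e^(−0.05)·[0.4023·76.4928 + 0.5977·20.1837] = 40.7486
Node d (S = 117): V_d = e^(−0.05)·[0.4023·20.1837 + 0.5977·0.2392] = 7.8602
Node 0 (S = 130): V_0 = e^(−0.05)·[0.4023·40.7486 + 0.5977·7.8602] = 20.0631

$20.06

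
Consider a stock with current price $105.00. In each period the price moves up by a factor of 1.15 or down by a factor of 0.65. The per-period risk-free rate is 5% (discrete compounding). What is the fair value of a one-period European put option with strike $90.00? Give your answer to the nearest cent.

Risk-neutral probability p = (1 + 0.05 − 0.65)/(1.15 − 0.65) = 0.4000/0.5000 = 0.8000
Terminal stock prices: S_u = 120.7, S_d = 68.25
Terminal payoffs (K − S): max(-30.75, 0) = 0, max(21.75, 0) = 21.75
Node 0 (S = 105): V_0 = 1/1.05·[0.8000·0.0000 + 0.2000·21.7500] = 4.1429

$4.14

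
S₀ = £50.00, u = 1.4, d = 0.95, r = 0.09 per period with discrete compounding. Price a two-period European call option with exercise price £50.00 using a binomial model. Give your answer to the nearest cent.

£9.86

Risk-neutral probability p = (1 + 0.09 − 0.95)/(1.4 − 0.95) = 0.1400/0.4500 = 0.3111
Terminal stock prices: S_uu = 98, S_ud = 66.5, S_dd = 45.12
Terminal payoffs (S − K): max(48, 0) = 48, max(16.5, 0) = 16.5, max(-4.875, 0) = 0
Node u (S = 70): V_u = 1/1.09·[0.3111·48.0000 + 0.6889·16.5000] = 24.1284
Node d (S = 47.5): V_d = 1/1.09·[0.3111·16.5000 + 0.6889·0.0000] = 4.7095
Node 0 (S = 50): V_0 = 1/1.09·[0.3111·24.1284 + 0.6889·4.7095] = 9.8632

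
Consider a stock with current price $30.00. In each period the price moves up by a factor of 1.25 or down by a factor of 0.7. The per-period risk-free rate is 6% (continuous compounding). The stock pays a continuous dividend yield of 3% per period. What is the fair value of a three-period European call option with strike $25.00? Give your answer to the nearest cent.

Per-period risk-free factor R = e^0.06 = 1.0618; dividend-adjusted growth = e^(0.06−0.03) = 1.0305.
Risk-neutral probability p = (1.0305 − 0.7)/(1.25 − 0.7) = 0.3305/0.5500 = 0.6008
Terminal stock prices: S_uuu = 58.59, S_uud = 32.81, S_udd = 18.37, S_ddd = 10.29
Terminal payoffs (S − K): max(33.59, 0) = 33.59, max(7.812, 0) = 7.812, max(-6.625, 0) = 0, max(-14.71, 0) = 0
Node uu (S = 46.88): V_uu = e^(−0.06)·[0.6008·33.5938 + 0.3992·7.8125] = 21.9455
Node ud (S = 26.25): V_ud = e^(−0.06)·[0.6008·7.8125 + 0.3992·0.0000] = 4.4206
Node dd (S = 14.7): V_dd = e^(−0.06)·[0.6008·0.0000 + 0.3992·0.0000] = 0.0000
Node u (S = 37.5): V_u = e^(−0.06)·[0.6008·21.9455 + 0.3992·4.4206] = 14.0794
Node d (S = 21): V_d = e^(−0.06)·[0.6008·4.4206 + 0.3992·0.0000] = 2.5013
Node 0 (S = 30): V_0 = e^(−0.06)·[0.6008·14.0794 + 0.3992·2.5013] = 8.9070

$8.91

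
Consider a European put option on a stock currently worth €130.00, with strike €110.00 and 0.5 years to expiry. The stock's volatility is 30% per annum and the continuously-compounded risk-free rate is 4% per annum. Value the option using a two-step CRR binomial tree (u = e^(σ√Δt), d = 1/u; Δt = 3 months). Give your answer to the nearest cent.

CRR parameters: u = e^(σ√Δt) = e^(0.3·√0.25) = 1.1618, d = 1/u = 0.8607
Per-period rate: rΔt = 0.04·0.25 = 0.01, so R = e^0.01 = 1.0101
Risk-neutral probability p = (e^0.01 − 0.8607)/(1.1618 − 0.8607) = 0.1493/0.3011 = 0.4959
Terminal stock prices: S_uu = 175.5, S_ud = 130, S_dd = 96.31
Terminal payoffs (K − S): max(-65.48, 0) = 0, max(-20, 0) = 0, max(13.69, 0) = 13.69
Node u (S = 151): V_u = e^(−0.01)·[0.4959·0.0000 + 0.5041·0.0000] = 0.0000
Node d (S = 111.9): V_d = e^(−0.01)·[0.4959·0.0000 + 0.5041·13.6936] = 6.8337
Node 0 (S = 130): V_0 = e^(−0.01)·[0.4959·0.0000 + 0.5041·6.8337] = 3.4103

€3.41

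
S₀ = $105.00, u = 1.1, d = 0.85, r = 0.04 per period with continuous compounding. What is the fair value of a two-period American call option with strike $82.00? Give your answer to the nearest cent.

$29.62

Risk-neutral probability p = (e^0.04 − 0.85)/(1.1 − 0.85) = 0.1908/0.2500 = 0.7632
Terminal stock prices: S_uu = 127.1, S_ud = 98.18, S_dd = 75.86
Terminal payoffs (S − K): max(45.05, 0) = 45.05, max(16.18, 0) = 16.18, max(-6.138, 0) = 0
Node u (S = 115.5): continuation = e^(−0.04)·[0.7632·45.0500 + 0.2368·16.1750] = 36.7153; exercise value = 33.5000 ≤ continuation, so V_u = 36.7153
Node d (S = 89.25): continuation = e^(−0.04)·[0.7632·16.1750 + 0.2368·0.0000] = 11.8614; exercise value = 7.2500 ≤ continuation, so V_d = 11.8614
Node 0 (S = 105): continuation = e^(−0.04)·[0.7632·36.7153 + 0.2368·11.8614] = 29.6220; exercise value = 23.0000 ≤ continuation, so V_0 = 29.6220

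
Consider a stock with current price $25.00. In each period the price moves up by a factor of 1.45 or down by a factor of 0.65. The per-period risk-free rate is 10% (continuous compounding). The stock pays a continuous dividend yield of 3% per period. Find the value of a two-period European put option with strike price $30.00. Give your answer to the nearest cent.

Per-period risk-free factor R = e^0.1 = 1.1052; dividend-adjusted growth = e^(0.1−0.03) = 1.0725.
Risk-neutral probability p = (1.0725 − 0.65)/(1.45 − 0.65) = 0.4225/0.8000 = 0.5281
Terminal stock prices: S_uu = 52.56, S_ud = 23.56, S_dd = 10.56
Terminal payoffs (K − S): max(-22.56, 0) = 0, max(6.438, 0) = 6.438, max(19.44, 0) = 19.44
Node u (S = 36.25): V_u = e^(−0.1)·[0.5281·0.0000 + 0.4719·6.4375] = 2.7486
Node d (S = 16.25): V_d = e^(−0.1)·[0.5281·6.4375 + 0.4719·19.4375] = 11.3754
Node 0 (S = 25): V_0 = e^(−0.1)·[0.5281·2.7486 + 0.4719·11.3754] = 6.1703

$6.17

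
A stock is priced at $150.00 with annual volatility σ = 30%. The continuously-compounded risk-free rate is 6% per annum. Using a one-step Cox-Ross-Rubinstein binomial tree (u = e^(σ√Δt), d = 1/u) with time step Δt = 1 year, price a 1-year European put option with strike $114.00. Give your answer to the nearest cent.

$1.28

CRR parameters: u = e^(σ√Δt) = e^(0.3·√1) = 1.3499, d = 1/u = 0.7408
Per-period rate: rΔt = 0.06·1 = 0.06, so R = e^0.06 = 1.0618
Risk-neutral probability p = (e^0.06 − 0.7408)/(1.3499 − 0.7408) = 0.3210/0.6090 = 0.5271
Terminal stock prices: S_u = 202.5, S_d = 111.1
Terminal payoffs (K − S): max(-88.48, 0) = 0, max(2.877, 0) = 2.877
Node 0 (S = 150): V_0 = e^(−0.06)·[0.5271·0.0000 + 0.4729·2.8773] = 1.2815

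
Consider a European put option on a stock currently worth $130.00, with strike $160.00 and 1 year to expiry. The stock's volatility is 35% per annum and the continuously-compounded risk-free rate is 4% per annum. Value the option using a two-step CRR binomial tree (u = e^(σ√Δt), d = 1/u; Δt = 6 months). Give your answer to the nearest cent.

CRR parameters: u = e^(σ√Δt) = e^(0.35·√0.5) = 1.2808, d = 1/u = 0.7808
Per-period rate: rΔt = 0.04·0.5 = 0.02, so R = e^0.02 = 1.0202
Risk-neutral probability p = (e^0.02 − 0.7808)/(1.2808 − 0.7808) = 0.2394/0.5000 = 0.4788
Terminal stock prices: S_uu = 213.3, S_ud = 130, S_dd = 79.25
Terminal payoffs (K − S): max(-53.26, 0) = 0, max(30, 0) = 30, max(80.75, 0) = 80.75
Node u (S = 166.5): V_u = e^(−0.02)·[0.4788·0.0000 + 0.5212·30.0000] = 15.3252
Node d (S = 101.5): V_d = e^(−0.02)·[0.4788·30.0000 + 0.5212·80.7538] = 55.3330
Node 0 (S = 130): V_0 = e^(−0.02)·[0.4788·15.3252 + 0.5212·55.3330] = 35.4593

$35.46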